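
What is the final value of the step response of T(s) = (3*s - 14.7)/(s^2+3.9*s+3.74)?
FVT: lim_{t→∞} y(t) = lim_{s→0} s*Y(s) where Y(s) = T(s)/s.
= lim_{s→0} T(s) = T(0) = num(0)/den(0) = -14.7/3.74 = -3.93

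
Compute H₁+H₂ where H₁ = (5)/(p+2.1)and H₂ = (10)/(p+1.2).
Parallel: H = H₁ + H₂ = (n₁·d₂ + n₂·d₁)/(d₁·d₂).
n₁·d₂ = 5*p + 6. n₂·d₁ = 10*p + 21. Sum = 15*p + 27. d₁·d₂ = p^2 + 3.3*p + 2.52.
H(p) = (15*p + 27)/(p^2 + 3.3*p + 2.52)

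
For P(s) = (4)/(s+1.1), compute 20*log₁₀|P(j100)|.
Substitute s = j*100: P(j100) = 0.000439947 - 0.0399952j.
|P(j100)| = sqrt(Re² + Im²) = 0.04.
20*log₁₀(0.04) = -27.96 dB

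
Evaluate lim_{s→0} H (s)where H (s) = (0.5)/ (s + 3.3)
DC gain = H(0) = num(0)/den(0) = 0.5/3.3 = 0.1515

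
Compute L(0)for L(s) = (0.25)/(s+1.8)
DC gain = L(0) = num(0)/den(0) = 0.25/1.8 = 0.1389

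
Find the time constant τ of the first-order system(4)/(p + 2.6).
First-order system: τ = -1/pole. Pole = -2.6. τ = -1/(-2.6) = 0.3846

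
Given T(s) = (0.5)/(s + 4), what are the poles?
Set denominator = 0: s + 4 = 0 → Poles: -4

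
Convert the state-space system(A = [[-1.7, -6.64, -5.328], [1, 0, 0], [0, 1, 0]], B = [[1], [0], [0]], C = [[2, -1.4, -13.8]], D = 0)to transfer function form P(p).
P(p) = C(pI - A)⁻¹B + D.
Characteristic polynomial det(pI - A) = p^3 + 1.7*p^2 + 6.64*p + 5.328.
Numerator from C·adj(pI-A)·B + D·det(pI-A) = 2*p^2 - 1.4*p - 13.8.
P(p) = (2*p^2 - 1.4*p - 13.8)/(p^3 + 1.7*p^2 + 6.64*p + 5.328)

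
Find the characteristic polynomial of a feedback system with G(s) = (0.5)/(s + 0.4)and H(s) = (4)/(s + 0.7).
Characteristic poly = G_den * H_den + G_num * H_num = (s^2 + 1.1*s + 0.28) + (2) = s^2 + 1.1*s + 2.28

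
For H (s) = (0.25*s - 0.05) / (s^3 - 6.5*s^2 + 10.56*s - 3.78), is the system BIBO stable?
Denominator: s^3 - 6.5*s^2 + 10.56*s - 3.78 = (s - 4.2)(s - 0.5)(s - 1.8). Poles: 0.5, 1.8, 4.2. All Re(p)<0: No (unstable)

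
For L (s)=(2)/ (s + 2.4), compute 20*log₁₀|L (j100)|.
Substitute s = j*100: L(j100) = 0.000479724 - 0.0199885j.
|L(j100)| = sqrt(Re² + Im²) = 0.01999.
20*log₁₀(0.01999) = -33.98 dB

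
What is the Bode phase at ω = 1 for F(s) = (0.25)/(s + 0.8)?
Substitute s = j*1: F(j1) = 0.121951 - 0.152439j.
∠F(j1) = atan2(Im, Re) = atan2(-0.152439, 0.121951) = -51.34°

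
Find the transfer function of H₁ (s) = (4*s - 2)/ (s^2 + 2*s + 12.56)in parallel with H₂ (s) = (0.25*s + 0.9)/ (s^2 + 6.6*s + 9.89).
Parallel: H = H₁ + H₂ = (n₁·d₂ + n₂·d₁)/(d₁·d₂).
n₁·d₂ = 4*s^3 + 24.4*s^2 + 26.36*s - 19.78. n₂·d₁ = 0.25*s^3 + 1.4*s^2 + 4.94*s + 11.304. Sum = 4.25*s^3 + 25.8*s^2 + 31.3*s - 8.476. d₁·d₂ = s^4 + 8.6*s^3 + 35.65*s^2 + 102.676*s + 124.2184.
H(s) = (4.25*s^3 + 25.8*s^2 + 31.3*s - 8.476)/(s^4 + 8.6*s^3 + 35.65*s^2 + 102.676*s + 124.2184)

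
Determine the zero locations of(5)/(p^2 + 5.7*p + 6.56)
Numerator is a nonzero constant (5) → Zeros: none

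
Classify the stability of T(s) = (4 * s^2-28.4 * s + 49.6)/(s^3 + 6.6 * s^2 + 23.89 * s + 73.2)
Denominator: s^3 + 6.6*s^2 + 23.89*s + 73.2 = (s + 4.8)(s^2 + 1.8*s + 15.25). Poles: -0.9 + 3.8j, -0.9 - 3.8j, -4.8. Stable (all poles in LHP)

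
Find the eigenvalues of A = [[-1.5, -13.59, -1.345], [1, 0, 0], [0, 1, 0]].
Eigenvalues solve det(λI - A) = 0.
Characteristic polynomial: λ^3 + 1.5*λ^2 + 13.59*λ + 1.345 = 0.
Factor: (λ + 0.1)(λ^2 + 1.4*λ + 13.45) = 0.
Roots: -0.1, -0.7 + 3.6j, -0.7 - 3.6j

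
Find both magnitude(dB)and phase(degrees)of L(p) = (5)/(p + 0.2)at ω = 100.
Substitute p = j*100: L(j100) = 9.99996e-05 - 0.0499998j.
|L| = 20*log₁₀(sqrt(Re²+Im²)) = -26.02 dB.
∠L = atan2(Im, Re) = -89.89°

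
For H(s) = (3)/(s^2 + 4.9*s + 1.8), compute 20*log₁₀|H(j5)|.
Substitute s = j*5: H(j5) = -0.0611336 - 0.0645592j.
|H(j5)| = sqrt(Re² + Im²) = 0.08891.
20*log₁₀(0.08891) = -21.02 dB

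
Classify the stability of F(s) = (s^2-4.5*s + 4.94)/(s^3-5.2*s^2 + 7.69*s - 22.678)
Denominator: s^3 - 5.2*s^2 + 7.69*s - 22.678 = (s - 4.6)(s^2 - 0.6*s + 4.93). Poles: 0.3 + 2.2j, 0.3 - 2.2j, 4.6. Unstable (3 pole(s) in RHP)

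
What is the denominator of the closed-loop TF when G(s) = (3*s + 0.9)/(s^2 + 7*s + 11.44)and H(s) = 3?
Characteristic poly = G_den * H_den + G_num * H_num = (s^2 + 7*s + 11.44) + (9*s + 2.7) = s^2 + 16*s + 14.14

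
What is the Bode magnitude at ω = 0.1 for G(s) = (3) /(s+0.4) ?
Substitute s = j*0.1: G(j0.1) = 7.05882 - 1.76471j.
|G(j0.1)| = sqrt(Re² + Im²) = 7.276.
20*log₁₀(7.276) = 17.24 dB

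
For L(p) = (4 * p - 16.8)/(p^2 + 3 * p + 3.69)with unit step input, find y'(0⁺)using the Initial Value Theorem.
IVT: y'(0⁺) = lim_{p→∞} p²·Y(p) = lim_{p→∞} p·L(p).
deg(num) = 1, deg(den) = 2, relative degree = 1, so p·L(p) → (leading num)/(leading den) = 4/1 = 4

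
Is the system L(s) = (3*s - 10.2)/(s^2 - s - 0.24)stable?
Denominator: s^2 - s - 0.24 = (s - 1.2)(s + 0.2). Poles: -0.2, 1.2. All Re(p)<0: No (unstable)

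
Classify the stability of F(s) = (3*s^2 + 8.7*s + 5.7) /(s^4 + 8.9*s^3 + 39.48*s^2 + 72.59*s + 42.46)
Denominator: s^4 + 8.9*s^3 + 39.48*s^2 + 72.59*s + 42.46 = (s + 1.1)(s + 2)(s^2 + 5.8*s + 19.3). Poles: -1.1, -2, -2.9 + 3.3j, -2.9 - 3.3j. Stable (all poles in LHP)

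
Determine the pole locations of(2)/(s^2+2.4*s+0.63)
Set denominator = 0: s^2 + 2.4*s + 0.63 = (s + 0.3)(s + 2.1) = 0 → Poles: -0.3, -2.1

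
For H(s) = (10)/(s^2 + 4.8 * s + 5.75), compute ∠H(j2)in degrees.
Substitute s = j*2: H(j2) = 0.18378 - 1.00817j.
∠H(j2) = atan2(Im, Re) = atan2(-1.00817, 0.18378) = -79.67°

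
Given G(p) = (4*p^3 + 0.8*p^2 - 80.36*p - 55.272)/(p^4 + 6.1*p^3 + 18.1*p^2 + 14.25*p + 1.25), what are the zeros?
Set numerator = 0: 4*p^3 + 0.8*p^2 - 80.36*p - 55.272 = 4*(p + 0.7)(p - 4.7)(p + 4.2) = 0 → Zeros: -0.7, -4.2, 4.7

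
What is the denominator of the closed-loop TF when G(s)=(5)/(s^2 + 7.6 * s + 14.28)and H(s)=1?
Characteristic poly = G_den * H_den + G_num * H_num = (s^2 + 7.6*s + 14.28) + (5) = s^2 + 7.6*s + 19.28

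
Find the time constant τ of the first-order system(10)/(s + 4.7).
First-order system: τ = -1/pole. Pole = -4.7. τ = -1/(-4.7) = 0.2128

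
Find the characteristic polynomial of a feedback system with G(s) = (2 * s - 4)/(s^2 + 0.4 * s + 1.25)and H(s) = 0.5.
Characteristic poly = G_den * H_den + G_num * H_num = (s^2 + 0.4*s + 1.25) + (s - 2) = s^2 + 1.4*s - 0.75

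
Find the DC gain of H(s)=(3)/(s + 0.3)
DC gain = H(0) = num(0)/den(0) = 3/0.3 = 10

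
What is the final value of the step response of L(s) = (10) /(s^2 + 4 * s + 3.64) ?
FVT: lim_{t→∞} y(t) = lim_{s→0} s*Y(s) where Y(s) = L(s)/s.
= lim_{s→0} L(s) = L(0) = num(0)/den(0) = 10/3.64 = 2.747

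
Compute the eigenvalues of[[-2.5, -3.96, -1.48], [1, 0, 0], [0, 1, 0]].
Eigenvalues solve det(λI - A) = 0.
Characteristic polynomial: λ^3 + 2.5*λ^2 + 3.96*λ + 1.48 = 0.
Factor: (λ + 0.5)(λ^2 + 2*λ + 2.96) = 0.
Roots: -0.5, -1 + 1.4j, -1 - 1.4j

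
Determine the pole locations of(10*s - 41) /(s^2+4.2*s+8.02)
Set denominator = 0: s^2 + 4.2*s + 8.02 = 0 → Poles: -2.1 + 1.9j, -2.1 - 1.9j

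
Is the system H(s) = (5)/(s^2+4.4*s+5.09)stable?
Denominator: s^2 + 4.4*s + 5.09. Poles: -2.2 + 0.5j, -2.2 - 0.5j. All Re(p)<0: Yes (stable)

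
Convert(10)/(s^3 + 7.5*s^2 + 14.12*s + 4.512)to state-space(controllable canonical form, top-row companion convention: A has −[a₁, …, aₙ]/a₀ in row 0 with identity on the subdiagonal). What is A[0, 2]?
Reachable canonical form for den = s^3 + 7.5*s^2 + 14.12*s + 4.512: top row of A = -[a₁,a₂,...,aₙ]/a₀, ones on the subdiagonal, zeros elsewhere.
A = [[-7.5, -14.12, -4.512], [1, 0, 0], [0, 1, 0]].
A[0,2] = -4.512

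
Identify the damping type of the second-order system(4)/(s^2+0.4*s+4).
Standard form: ωn²/(s²+2ζωn·s+ωn²) gives ωn=2, ζ=0.1.
Underdamped (ζ = 0.1 < 1)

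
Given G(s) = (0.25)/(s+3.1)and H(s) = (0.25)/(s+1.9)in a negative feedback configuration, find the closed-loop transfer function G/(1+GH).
Closed-loop T = G/(1+GH).
Numerator: G_num * H_den = 0.25*s + 0.475.
Denominator: G_den * H_den + G_num * H_num = (s^2 + 5*s + 5.89) + (0.0625) = s^2 + 5*s + 5.9525.
T(s) = (0.25*s + 0.475)/(s^2 + 5*s + 5.9525)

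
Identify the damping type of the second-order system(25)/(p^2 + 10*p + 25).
Standard form: ωn²/(p²+2ζωn·p+ωn²) gives ωn=5, ζ=1.
Critically damped (ζ = 1)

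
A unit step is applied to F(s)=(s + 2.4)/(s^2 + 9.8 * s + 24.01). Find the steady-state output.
FVT: lim_{t→∞} y(t) = lim_{s→0} s*Y(s) where Y(s) = F(s)/s.
= lim_{s→0} F(s) = F(0) = num(0)/den(0) = 2.4/24.01 = 0.09996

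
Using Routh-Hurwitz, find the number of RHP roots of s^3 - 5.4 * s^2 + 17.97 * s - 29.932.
Routh array:
s^3: [1, 17.97]; s^2: [-5.4, -29.932]; s^1: [12.427]; s^0: [-29.932]
First column: [1, -5.4, 12.427, -29.932]. Sign changes = RHP roots = 3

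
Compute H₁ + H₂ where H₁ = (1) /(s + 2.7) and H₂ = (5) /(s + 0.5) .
Parallel: H = H₁ + H₂ = (n₁·d₂ + n₂·d₁)/(d₁·d₂).
n₁·d₂ = s + 0.5. n₂·d₁ = 5*s + 13.5. Sum = 6*s + 14. d₁·d₂ = s^2 + 3.2*s + 1.35.
H(s) = (6*s + 14)/(s^2 + 3.2*s + 1.35)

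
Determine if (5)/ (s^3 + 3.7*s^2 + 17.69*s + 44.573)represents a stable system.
Denominator: s^3 + 3.7*s^2 + 17.69*s + 44.573 = (s + 2.9)(s^2 + 0.8*s + 15.37). Poles: -0.4 + 3.9j, -0.4 - 3.9j, -2.9. All Re(p)<0: Yes (stable)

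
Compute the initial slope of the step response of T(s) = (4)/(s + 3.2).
IVT: y'(0⁺) = lim_{s→∞} s²·Y(s) = lim_{s→∞} s·T(s).
deg(num) = 0, deg(den) = 1, relative degree = 1, so s·T(s) → (leading num)/(leading den) = 4/1 = 4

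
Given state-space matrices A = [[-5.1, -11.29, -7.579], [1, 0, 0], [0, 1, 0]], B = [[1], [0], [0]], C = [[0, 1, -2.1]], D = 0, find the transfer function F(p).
F(p) = C(pI - A)⁻¹B + D.
Characteristic polynomial det(pI - A) = p^3 + 5.1*p^2 + 11.29*p + 7.579.
Numerator from C·adj(pI-A)·B + D·det(pI-A) = p - 2.1.
F(p) = (p - 2.1)/(p^3 + 5.1*p^2 + 11.29*p + 7.579)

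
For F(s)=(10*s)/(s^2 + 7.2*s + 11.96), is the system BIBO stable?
Denominator: s^2 + 7.2*s + 11.96 = (s + 4.6)(s + 2.6). Poles: -2.6, -4.6. All Re(p)<0: Yes (stable)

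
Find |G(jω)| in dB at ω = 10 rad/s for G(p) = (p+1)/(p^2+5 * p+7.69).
Substitute p = j*10: G(j10) = 0.0369916 - 0.088294j.
|G(j10)| = sqrt(Re² + Im²) = 0.09573.
20*log₁₀(0.09573) = -20.38 dB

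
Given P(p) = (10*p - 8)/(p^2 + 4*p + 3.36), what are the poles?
Set denominator = 0: p^2 + 4*p + 3.36 = (p + 1.2)(p + 2.8) = 0 → Poles: -1.2, -2.8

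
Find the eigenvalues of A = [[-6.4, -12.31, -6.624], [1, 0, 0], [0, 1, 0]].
Eigenvalues solve det(λI - A) = 0.
Characteristic polynomial: λ^3 + 6.4*λ^2 + 12.31*λ + 6.624 = 0.
Factor: (λ + 3.2)(λ + 2.3)(λ + 0.9) = 0.
Roots: -0.9, -2.3, -3.2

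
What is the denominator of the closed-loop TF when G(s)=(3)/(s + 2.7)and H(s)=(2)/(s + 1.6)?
Characteristic poly = G_den * H_den + G_num * H_num = (s^2 + 4.3*s + 4.32) + (6) = s^2 + 4.3*s + 10.32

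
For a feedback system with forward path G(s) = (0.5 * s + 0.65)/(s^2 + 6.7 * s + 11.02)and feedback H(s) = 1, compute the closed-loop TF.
Closed-loop T = G/(1+GH).
Numerator: G_num * H_den = 0.5*s + 0.65.
Denominator: G_den * H_den + G_num * H_num = (s^2 + 6.7*s + 11.02) + (0.5*s + 0.65) = s^2 + 7.2*s + 11.67.
T(s) = (0.5*s + 0.65)/(s^2 + 7.2*s + 11.67)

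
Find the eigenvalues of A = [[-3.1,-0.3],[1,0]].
Eigenvalues solve det(λI - A) = 0.
Characteristic polynomial: λ^2 + 3.1*λ + 0.3 = 0.
Factor: (λ + 3)(λ + 0.1) = 0.
Roots: -0.1, -3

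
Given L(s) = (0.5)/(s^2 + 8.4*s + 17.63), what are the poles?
Set denominator = 0: s^2 + 8.4*s + 17.63 = (s + 4.1)(s + 4.3) = 0 → Poles: -4.1, -4.3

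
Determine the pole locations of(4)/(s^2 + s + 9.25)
Set denominator = 0: s^2 + s + 9.25 = 0 → Poles: -0.5 + 3j, -0.5 - 3j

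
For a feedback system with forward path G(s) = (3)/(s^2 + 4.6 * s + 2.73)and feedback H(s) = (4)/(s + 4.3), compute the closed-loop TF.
Closed-loop T = G/(1+GH).
Numerator: G_num * H_den = 3*s + 12.9.
Denominator: G_den * H_den + G_num * H_num = (s^3 + 8.9*s^2 + 22.51*s + 11.739) + (12) = s^3 + 8.9*s^2 + 22.51*s + 23.739.
T(s) = (3*s + 12.9)/(s^3 + 8.9*s^2 + 22.51*s + 23.739)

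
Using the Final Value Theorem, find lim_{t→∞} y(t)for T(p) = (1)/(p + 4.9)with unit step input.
FVT: lim_{t→∞} y(t) = lim_{p→0} p*Y(p) where Y(p) = T(p)/p.
= lim_{p→0} T(p) = T(0) = num(0)/den(0) = 1/4.9 = 0.2041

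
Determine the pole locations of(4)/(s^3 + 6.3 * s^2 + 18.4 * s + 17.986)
Set denominator = 0: s^3 + 6.3*s^2 + 18.4*s + 17.986 = (s + 1.7)(s^2 + 4.6*s + 10.58) = 0 → Poles: -1.7, -2.3 + 2.3j, -2.3 - 2.3j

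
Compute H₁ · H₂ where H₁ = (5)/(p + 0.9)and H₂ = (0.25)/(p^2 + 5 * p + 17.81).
Series: H = H₁ · H₂ = (n₁·n₂)/(d₁·d₂).
Num: n₁·n₂ = 1.25. Den: d₁·d₂ = p^3 + 5.9*p^2 + 22.31*p + 16.029.
H(p) = (1.25)/(p^3 + 5.9*p^2 + 22.31*p + 16.029)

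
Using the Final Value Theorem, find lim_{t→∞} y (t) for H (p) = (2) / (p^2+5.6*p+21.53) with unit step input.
FVT: lim_{t→∞} y(t) = lim_{p→0} p*Y(p) where Y(p) = H(p)/p.
= lim_{p→0} H(p) = H(0) = num(0)/den(0) = 2/21.53 = 0.09289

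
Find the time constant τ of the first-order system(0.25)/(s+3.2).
First-order system: τ = -1/pole. Pole = -3.2. τ = -1/(-3.2) = 0.3125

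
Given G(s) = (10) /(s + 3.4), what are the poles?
Set denominator = 0: s + 3.4 = 0 → Poles: -3.4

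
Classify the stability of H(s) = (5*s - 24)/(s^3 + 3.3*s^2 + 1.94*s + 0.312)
Denominator: s^3 + 3.3*s^2 + 1.94*s + 0.312 = (s + 2.6)(s + 0.4)(s + 0.3). Poles: -0.3, -0.4, -2.6. Stable (all poles in LHP)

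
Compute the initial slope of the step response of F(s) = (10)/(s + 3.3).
IVT: y'(0⁺) = lim_{s→∞} s²·Y(s) = lim_{s→∞} s·F(s).
deg(num) = 0, deg(den) = 1, relative degree = 1, so s·F(s) → (leading num)/(leading den) = 10/1 = 10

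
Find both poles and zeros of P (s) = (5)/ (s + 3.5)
Set denominator = 0: s + 3.5 = 0 → Poles: -3.5
Numerator is a nonzero constant (5) → Zeros: none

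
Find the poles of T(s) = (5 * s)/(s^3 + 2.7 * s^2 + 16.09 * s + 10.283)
Set denominator = 0: s^3 + 2.7*s^2 + 16.09*s + 10.283 = (s + 0.7)(s^2 + 2*s + 14.69) = 0 → Poles: -0.7, -1 + 3.7j, -1 - 3.7j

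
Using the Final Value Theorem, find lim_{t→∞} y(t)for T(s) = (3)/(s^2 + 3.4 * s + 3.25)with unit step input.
FVT: lim_{t→∞} y(t) = lim_{s→0} s*Y(s) where Y(s) = T(s)/s.
= lim_{s→0} T(s) = T(0) = num(0)/den(0) = 3/3.25 = 0.9231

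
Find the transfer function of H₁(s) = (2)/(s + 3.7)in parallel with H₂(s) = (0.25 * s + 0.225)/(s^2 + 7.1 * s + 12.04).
Parallel: H = H₁ + H₂ = (n₁·d₂ + n₂·d₁)/(d₁·d₂).
n₁·d₂ = 2*s^2 + 14.2*s + 24.08. n₂·d₁ = 0.25*s^2 + 1.15*s + 0.8325. Sum = 2.25*s^2 + 15.35*s + 24.9125. d₁·d₂ = s^3 + 10.8*s^2 + 38.31*s + 44.548.
H(s) = (2.25*s^2 + 15.35*s + 24.9125)/(s^3 + 10.8*s^2 + 38.31*s + 44.548)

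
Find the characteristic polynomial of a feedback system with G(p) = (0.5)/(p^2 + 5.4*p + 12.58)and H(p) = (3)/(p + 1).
Characteristic poly = G_den * H_den + G_num * H_num = (p^3 + 6.4*p^2 + 17.98*p + 12.58) + (1.5) = p^3 + 6.4*p^2 + 17.98*p + 14.08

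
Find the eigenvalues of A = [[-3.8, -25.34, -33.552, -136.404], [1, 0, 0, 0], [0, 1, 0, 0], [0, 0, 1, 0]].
Eigenvalues solve det(λI - A) = 0.
Characteristic polynomial: λ^4 + 3.8*λ^3 + 25.34*λ^2 + 33.552*λ + 136.404 = 0.
Factor: (λ^2 + 0.2*λ + 8.42)(λ^2 + 3.6*λ + 16.2) = 0.
Roots: -0.1 + 2.9j, -0.1 - 2.9j, -1.8 + 3.6j, -1.8 - 3.6j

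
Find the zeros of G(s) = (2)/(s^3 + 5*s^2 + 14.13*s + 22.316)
Numerator is a nonzero constant (2) → Zeros: none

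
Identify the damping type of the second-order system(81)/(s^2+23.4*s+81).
Standard form: ωn²/(s²+2ζωn·s+ωn²) gives ωn=9, ζ=1.3.
Overdamped (ζ = 1.3 > 1)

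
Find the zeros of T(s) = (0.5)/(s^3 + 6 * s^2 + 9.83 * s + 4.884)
Numerator is a nonzero constant (0.5) → Zeros: none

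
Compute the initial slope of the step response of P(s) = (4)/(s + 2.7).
IVT: y'(0⁺) = lim_{s→∞} s²·Y(s) = lim_{s→∞} s·P(s).
deg(num) = 0, deg(den) = 1, relative degree = 1, so s·P(s) → (leading num)/(leading den) = 4/1 = 4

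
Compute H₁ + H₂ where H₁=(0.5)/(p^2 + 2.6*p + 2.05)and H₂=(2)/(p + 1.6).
Parallel: H = H₁ + H₂ = (n₁·d₂ + n₂·d₁)/(d₁·d₂).
n₁·d₂ = 0.5*p + 0.8. n₂·d₁ = 2*p^2 + 5.2*p + 4.1. Sum = 2*p^2 + 5.7*p + 4.9. d₁·d₂ = p^3 + 4.2*p^2 + 6.21*p + 3.28.
H(p) = (2*p^2 + 5.7*p + 4.9)/(p^3 + 4.2*p^2 + 6.21*p + 3.28)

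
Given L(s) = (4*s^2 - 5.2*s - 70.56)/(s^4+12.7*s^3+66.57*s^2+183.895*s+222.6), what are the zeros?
Set numerator = 0: 4*s^2 - 5.2*s - 70.56 = 4*(s - 4.9)(s + 3.6) = 0 → Zeros: -3.6, 4.9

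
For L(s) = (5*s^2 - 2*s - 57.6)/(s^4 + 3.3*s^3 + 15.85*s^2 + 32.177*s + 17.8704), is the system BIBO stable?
Denominator: s^4 + 3.3*s^3 + 15.85*s^2 + 32.177*s + 17.8704 = (s + 1.6)(s + 0.9)(s^2 + 0.8*s + 12.41). Poles: -0.4 + 3.5j, -0.4 - 3.5j, -0.9, -1.6. All Re(p)<0: Yes (stable)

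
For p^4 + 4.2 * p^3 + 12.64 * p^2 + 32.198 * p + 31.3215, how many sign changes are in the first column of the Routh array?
Routh array:
p^4: [1, 12.64, 31.3215]; p^3: [4.2, 32.198]; p^2: [4.97381, 31.3215]; p^1: [5.7494]; p^0: [31.3215]
First column: [1, 4.2, 4.97381, 5.7494, 31.3215]. Sign changes = 0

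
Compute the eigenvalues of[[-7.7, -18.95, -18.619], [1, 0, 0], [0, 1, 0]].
Eigenvalues solve det(λI - A) = 0.
Characteristic polynomial: λ^3 + 7.7*λ^2 + 18.95*λ + 18.619 = 0.
Factor: (λ + 4.3)(λ^2 + 3.4*λ + 4.33) = 0.
Roots: -1.7 + 1.2j, -1.7 - 1.2j, -4.3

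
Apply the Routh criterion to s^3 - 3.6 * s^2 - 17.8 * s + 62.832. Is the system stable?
Routh array:
s^3: [1, -17.8]; s^2: [-3.6, 62.832]; s^1: [-0.346667]; s^0: [62.832]
First column: [1, -3.6, -0.346667, 62.832]. Sign changes = 2.
No, unstable (2 RHP root(s))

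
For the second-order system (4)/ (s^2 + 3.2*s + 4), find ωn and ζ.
Standard form: ωn²/(s²+2ζωn·s+ωn²).
const=4=ωn² → ωn=2, s coeff=3.2=2ζωn → ζ=0.8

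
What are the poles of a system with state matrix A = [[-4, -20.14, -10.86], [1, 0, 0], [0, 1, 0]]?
Eigenvalues solve det(λI - A) = 0.
Characteristic polynomial: λ^3 + 4*λ^2 + 20.14*λ + 10.86 = 0.
Factor: (λ + 0.6)(λ^2 + 3.4*λ + 18.1) = 0.
Roots: -0.6, -1.7 + 3.9j, -1.7 - 3.9j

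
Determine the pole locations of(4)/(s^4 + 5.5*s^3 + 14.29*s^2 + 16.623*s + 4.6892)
Set denominator = 0: s^4 + 5.5*s^3 + 14.29*s^2 + 16.623*s + 4.6892 = (s + 0.4)(s + 1.9)(s^2 + 3.2*s + 6.17) = 0 → Poles: -0.4, -1.6 + 1.9j, -1.6 - 1.9j, -1.9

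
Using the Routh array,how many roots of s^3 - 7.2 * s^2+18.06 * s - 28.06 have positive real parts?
Routh array:
s^3: [1, 18.06]; s^2: [-7.2, -28.06]; s^1: [14.1628]; s^0: [-28.06]
First column: [1, -7.2, 14.1628, -28.06]. Sign changes = RHP roots = 3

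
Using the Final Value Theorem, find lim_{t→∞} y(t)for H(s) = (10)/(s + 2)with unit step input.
FVT: lim_{t→∞} y(t) = lim_{s→0} s*Y(s) where Y(s) = H(s)/s.
= lim_{s→0} H(s) = H(0) = num(0)/den(0) = 10/2 = 5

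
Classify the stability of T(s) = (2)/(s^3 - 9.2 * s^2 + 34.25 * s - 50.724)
Denominator: s^3 - 9.2*s^2 + 34.25*s - 50.724 = (s - 3.6)(s^2 - 5.6*s + 14.09). Poles: 2.8 + 2.5j, 2.8 - 2.5j, 3.6. Unstable (3 pole(s) in RHP)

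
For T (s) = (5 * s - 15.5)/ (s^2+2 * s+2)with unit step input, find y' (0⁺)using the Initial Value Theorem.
IVT: y'(0⁺) = lim_{s→∞} s²·Y(s) = lim_{s→∞} s·T(s).
deg(num) = 1, deg(den) = 2, relative degree = 1, so s·T(s) → (leading num)/(leading den) = 5/1 = 5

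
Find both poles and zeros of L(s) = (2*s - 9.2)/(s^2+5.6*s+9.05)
Set denominator = 0: s^2 + 5.6*s + 9.05 = 0 → Poles: -2.8 + 1.1j, -2.8 - 1.1j
Set numerator = 0: 2*s - 9.2 = 0 → Zeros: 4.6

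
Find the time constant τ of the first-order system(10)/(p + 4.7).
First-order system: τ = -1/pole. Pole = -4.7. τ = -1/(-4.7) = 0.2128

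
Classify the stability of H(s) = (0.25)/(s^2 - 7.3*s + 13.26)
Denominator: s^2 - 7.3*s + 13.26 = (s - 3.9)(s - 3.4). Poles: 3.4, 3.9. Unstable (2 pole(s) in RHP)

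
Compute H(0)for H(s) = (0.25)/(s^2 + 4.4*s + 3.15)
DC gain = H(0) = num(0)/den(0) = 0.25/3.15 = 0.07937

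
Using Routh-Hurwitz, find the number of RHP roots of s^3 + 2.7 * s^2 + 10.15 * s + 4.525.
Routh array:
s^3: [1, 10.15]; s^2: [2.7, 4.525]; s^1: [8.47407]; s^0: [4.525]
First column: [1, 2.7, 8.47407, 4.525]. Sign changes = RHP roots = 0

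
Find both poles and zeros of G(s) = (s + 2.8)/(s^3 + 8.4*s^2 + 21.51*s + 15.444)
Set denominator = 0: s^3 + 8.4*s^2 + 21.51*s + 15.444 = (s + 1.2)(s + 3.9)(s + 3.3) = 0 → Poles: -1.2, -3.3, -3.9
Set numerator = 0: s + 2.8 = 0 → Zeros: -2.8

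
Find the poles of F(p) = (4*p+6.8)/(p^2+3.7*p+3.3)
Set denominator = 0: p^2 + 3.7*p + 3.3 = (p + 1.5)(p + 2.2) = 0 → Poles: -1.5, -2.2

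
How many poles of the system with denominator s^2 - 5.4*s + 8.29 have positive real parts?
Poles: 2.7 + 1j, 2.7 - 1j. RHP poles (Re>0): 2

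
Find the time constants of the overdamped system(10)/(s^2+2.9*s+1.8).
Overdamped: real poles at -2, -0.9. τ = -1/pole → τ₁ = 0.5, τ₂ = 1.111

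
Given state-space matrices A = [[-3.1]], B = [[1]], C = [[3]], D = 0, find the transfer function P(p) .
P(p) = C(pI - A)⁻¹B + D.
Characteristic polynomial det(pI - A) = p + 3.1.
Numerator from C·adj(pI-A)·B + D·det(pI-A) = 3.
P(p) = (3)/(p + 3.1)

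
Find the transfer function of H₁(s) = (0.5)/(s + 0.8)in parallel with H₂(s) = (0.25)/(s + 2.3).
Parallel: H = H₁ + H₂ = (n₁·d₂ + n₂·d₁)/(d₁·d₂).
n₁·d₂ = 0.5*s + 1.15. n₂·d₁ = 0.25*s + 0.2. Sum = 0.75*s + 1.35. d₁·d₂ = s^2 + 3.1*s + 1.84.
H(s) = (0.75*s + 1.35)/(s^2 + 3.1*s + 1.84)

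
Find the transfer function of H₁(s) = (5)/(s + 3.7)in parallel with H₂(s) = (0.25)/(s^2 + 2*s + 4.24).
Parallel: H = H₁ + H₂ = (n₁·d₂ + n₂·d₁)/(d₁·d₂).
n₁·d₂ = 5*s^2 + 10*s + 21.2. n₂·d₁ = 0.25*s + 0.925. Sum = 5*s^2 + 10.25*s + 22.125. d₁·d₂ = s^3 + 5.7*s^2 + 11.64*s + 15.688.
H(s) = (5*s^2 + 10.25*s + 22.125)/(s^3 + 5.7*s^2 + 11.64*s + 15.688)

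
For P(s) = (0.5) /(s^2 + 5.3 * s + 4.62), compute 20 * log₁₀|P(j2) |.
Substitute s = j*2: P(j2) = 0.00274958 - 0.047009j.
|P(j2)| = sqrt(Re² + Im²) = 0.04709.
20*log₁₀(0.04709) = -26.54 dB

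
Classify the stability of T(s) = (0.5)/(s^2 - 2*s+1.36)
Denominator: s^2 - 2*s + 1.36. Poles: 1 + 0.6j, 1 - 0.6j. Unstable (2 pole(s) in RHP)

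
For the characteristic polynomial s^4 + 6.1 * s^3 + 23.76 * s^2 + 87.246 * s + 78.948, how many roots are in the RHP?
s^4 + 6.1*s^3 + 23.76*s^2 + 87.246*s + 78.948 = (s + 1.2)(s + 4.3)(s^2 + 0.6*s + 15.3). Poles: -0.3 + 3.9j, -0.3 - 3.9j, -1.2, -4.3. RHP poles (Re>0): 0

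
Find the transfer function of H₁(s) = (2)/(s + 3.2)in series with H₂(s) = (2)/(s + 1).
Series: H = H₁ · H₂ = (n₁·n₂)/(d₁·d₂).
Num: n₁·n₂ = 4. Den: d₁·d₂ = s^2 + 4.2*s + 3.2.
H(s) = (4)/(s^2 + 4.2*s + 3.2)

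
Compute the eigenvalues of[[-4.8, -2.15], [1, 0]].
Eigenvalues solve det(λI - A) = 0.
Characteristic polynomial: λ^2 + 4.8*λ + 2.15 = 0.
Factor: (λ + 0.5)(λ + 4.3) = 0.
Roots: -0.5, -4.3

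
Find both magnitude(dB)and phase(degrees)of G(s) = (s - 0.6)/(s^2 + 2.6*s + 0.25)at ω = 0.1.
Substitute s = j*0.1: G(j0.1) = -0.942492 + 1.4377j.
|G| = 20*log₁₀(sqrt(Re²+Im²)) = 4.71 dB.
∠G = atan2(Im, Re) = 123.25°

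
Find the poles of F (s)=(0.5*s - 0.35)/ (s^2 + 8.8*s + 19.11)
Set denominator = 0: s^2 + 8.8*s + 19.11 = (s + 3.9)(s + 4.9) = 0 → Poles: -3.9, -4.9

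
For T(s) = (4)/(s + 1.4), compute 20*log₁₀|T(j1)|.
Substitute s = j*1: T(j1) = 1.89189 - 1.35135j.
|T(j1)| = sqrt(Re² + Im²) = 2.325.
20*log₁₀(2.325) = 7.33 dB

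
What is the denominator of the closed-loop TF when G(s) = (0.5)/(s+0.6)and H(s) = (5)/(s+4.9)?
Characteristic poly = G_den * H_den + G_num * H_num = (s^2 + 5.5*s + 2.94) + (2.5) = s^2 + 5.5*s + 5.44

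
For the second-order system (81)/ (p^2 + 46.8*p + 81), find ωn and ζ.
Standard form: ωn²/(p²+2ζωn·p+ωn²).
const=81=ωn² → ωn=9, p coeff=46.8=2ζωn → ζ=2.6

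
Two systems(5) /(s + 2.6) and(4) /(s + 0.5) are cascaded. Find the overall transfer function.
Series: H = H₁ · H₂ = (n₁·n₂)/(d₁·d₂).
Num: n₁·n₂ = 20. Den: d₁·d₂ = s^2 + 3.1*s + 1.3.
H(s) = (20)/(s^2 + 3.1*s + 1.3)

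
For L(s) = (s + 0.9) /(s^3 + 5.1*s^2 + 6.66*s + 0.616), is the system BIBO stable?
Denominator: s^3 + 5.1*s^2 + 6.66*s + 0.616 = (s + 2.8)(s + 2.2)(s + 0.1). Poles: -0.1, -2.2, -2.8. All Re(p)<0: Yes (stable)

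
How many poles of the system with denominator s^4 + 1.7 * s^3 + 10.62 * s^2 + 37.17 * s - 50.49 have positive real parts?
s^4 + 1.7*s^3 + 10.62*s^2 + 37.17*s - 50.49 = (s - 1)(s + 3.3)(s^2 - 0.6*s + 15.3). Poles: -3.3, 0.3 + 3.9j, 0.3 - 3.9j, 1. RHP poles (Re>0): 3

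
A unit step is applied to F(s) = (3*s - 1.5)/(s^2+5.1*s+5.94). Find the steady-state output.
FVT: lim_{t→∞} y(t) = lim_{s→0} s*Y(s) where Y(s) = F(s)/s.
= lim_{s→0} F(s) = F(0) = num(0)/den(0) = -1.5/5.94 = -0.2525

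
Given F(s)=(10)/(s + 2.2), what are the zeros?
Numerator is a nonzero constant (10) → Zeros: none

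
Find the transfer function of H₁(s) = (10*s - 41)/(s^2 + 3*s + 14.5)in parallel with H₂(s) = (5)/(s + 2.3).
Parallel: H = H₁ + H₂ = (n₁·d₂ + n₂·d₁)/(d₁·d₂).
n₁·d₂ = 10*s^2 - 18*s - 94.3. n₂·d₁ = 5*s^2 + 15*s + 72.5. Sum = 15*s^2 - 3*s - 21.8. d₁·d₂ = s^3 + 5.3*s^2 + 21.4*s + 33.35.
H(s) = (15*s^2 - 3*s - 21.8)/(s^3 + 5.3*s^2 + 21.4*s + 33.35)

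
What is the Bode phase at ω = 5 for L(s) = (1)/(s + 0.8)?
Substitute s = j*5: L(j5) = 0.0312012 - 0.195008j.
∠L(j5) = atan2(Im, Re) = atan2(-0.195008, 0.0312012) = -80.91°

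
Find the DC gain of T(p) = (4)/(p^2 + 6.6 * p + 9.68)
DC gain = T(0) = num(0)/den(0) = 4/9.68 = 0.4132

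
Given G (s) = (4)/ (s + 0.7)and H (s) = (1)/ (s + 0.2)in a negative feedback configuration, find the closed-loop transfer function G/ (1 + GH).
Closed-loop T = G/(1+GH).
Numerator: G_num * H_den = 4*s + 0.8.
Denominator: G_den * H_den + G_num * H_num = (s^2 + 0.9*s + 0.14) + (4) = s^2 + 0.9*s + 4.14.
T(s) = (4*s + 0.8)/(s^2 + 0.9*s + 4.14)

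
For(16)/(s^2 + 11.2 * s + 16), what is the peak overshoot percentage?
Standard form: ωn²/(s²+2ζωn·s+ωn²) → ωn = 4, ζ = 1.4.
ζ ≥ 1, so the response is non-oscillatory: peak overshoot = 0%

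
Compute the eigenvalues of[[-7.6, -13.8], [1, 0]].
Eigenvalues solve det(λI - A) = 0.
Characteristic polynomial: λ^2 + 7.6*λ + 13.8 = 0.
Factor: (λ + 3)(λ + 4.6) = 0.
Roots: -3, -4.6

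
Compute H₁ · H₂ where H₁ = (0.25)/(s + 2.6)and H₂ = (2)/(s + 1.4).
Series: H = H₁ · H₂ = (n₁·n₂)/(d₁·d₂).
Num: n₁·n₂ = 0.5. Den: d₁·d₂ = s^2 + 4*s + 3.64.
H(s) = (0.5)/(s^2 + 4*s + 3.64)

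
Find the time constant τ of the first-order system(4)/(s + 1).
First-order system: τ = -1/pole. Pole = -1. τ = -1/(-1) = 1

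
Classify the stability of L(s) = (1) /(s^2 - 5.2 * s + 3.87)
Denominator: s^2 - 5.2*s + 3.87 = (s - 4.3)(s - 0.9). Poles: 0.9, 4.3. Unstable (2 pole(s) in RHP)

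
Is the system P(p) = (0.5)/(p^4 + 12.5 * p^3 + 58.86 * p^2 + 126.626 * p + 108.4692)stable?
Denominator: p^4 + 12.5*p^3 + 58.86*p^2 + 126.626*p + 108.4692 = (p + 3.7)(p + 4.2)(p^2 + 4.6*p + 6.98). Poles: -2.3 + 1.3j, -2.3 - 1.3j, -3.7, -4.2. All Re(p)<0: Yes (stable)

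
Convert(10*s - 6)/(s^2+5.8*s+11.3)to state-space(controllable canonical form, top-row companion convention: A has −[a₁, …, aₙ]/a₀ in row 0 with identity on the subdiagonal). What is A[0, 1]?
Reachable canonical form for den = s^2 + 5.8*s + 11.3: top row of A = -[a₁,a₂,...,aₙ]/a₀, ones on the subdiagonal, zeros elsewhere.
A = [[-5.8, -11.3], [1, 0]].
A[0,1] = -11.3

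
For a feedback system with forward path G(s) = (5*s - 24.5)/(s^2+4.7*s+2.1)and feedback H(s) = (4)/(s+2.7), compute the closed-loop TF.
Closed-loop T = G/(1+GH).
Numerator: G_num * H_den = 5*s^2 - 11*s - 66.15.
Denominator: G_den * H_den + G_num * H_num = (s^3 + 7.4*s^2 + 14.79*s + 5.67) + (20*s - 98) = s^3 + 7.4*s^2 + 34.79*s - 92.33.
T(s) = (5*s^2 - 11*s - 66.15)/(s^3 + 7.4*s^2 + 34.79*s - 92.33)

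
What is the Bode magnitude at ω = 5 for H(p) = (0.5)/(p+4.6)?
Substitute p = j*5: H(j5) = 0.0498267 - 0.0541594j.
|H(j5)| = sqrt(Re² + Im²) = 0.07359.
20*log₁₀(0.07359) = -22.66 dB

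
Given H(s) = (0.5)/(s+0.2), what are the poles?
Set denominator = 0: s + 0.2 = 0 → Poles: -0.2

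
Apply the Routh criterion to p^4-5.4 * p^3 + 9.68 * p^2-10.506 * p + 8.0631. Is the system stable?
Routh array:
p^4: [1, 9.68, 8.0631]; p^3: [-5.4, -10.506]; p^2: [7.73444, 8.0631]; p^1: [-4.87654]; p^0: [8.0631]
First column: [1, -5.4, 7.73444, -4.87654, 8.0631]. Sign changes = 4.
No, unstable (4 RHP root(s))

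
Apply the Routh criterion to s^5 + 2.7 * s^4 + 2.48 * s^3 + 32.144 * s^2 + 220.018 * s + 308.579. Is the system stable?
Routh array:
s^5: [1, 2.48, 220.018]; s^4: [2.7, 32.144, 308.579]; s^3: [-9.42519, 105.729]; s^2: [62.432, 308.579]; s^1: [152.315]; s^0: [308.579]
First column: [1, 2.7, -9.42519, 62.432, 152.315, 308.579]. Sign changes = 2.
No, unstable (2 RHP root(s))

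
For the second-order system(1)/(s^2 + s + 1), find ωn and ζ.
Standard form: ωn²/(s²+2ζωn·s+ωn²).
const=1=ωn² → ωn=1, s coeff=1=2ζωn → ζ=0.5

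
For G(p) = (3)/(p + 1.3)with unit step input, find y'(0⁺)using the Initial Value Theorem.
IVT: y'(0⁺) = lim_{p→∞} p²·Y(p) = lim_{p→∞} p·G(p).
deg(num) = 0, deg(den) = 1, relative degree = 1, so p·G(p) → (leading num)/(leading den) = 3/1 = 3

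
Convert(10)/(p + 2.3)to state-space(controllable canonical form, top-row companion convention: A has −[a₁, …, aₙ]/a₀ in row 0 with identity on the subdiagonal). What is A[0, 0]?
Reachable canonical form for den = p + 2.3: top row of A = -[a₁,a₂,...,aₙ]/a₀, ones on the subdiagonal, zeros elsewhere.
A = [[-2.3]].
A[0,0] = -2.3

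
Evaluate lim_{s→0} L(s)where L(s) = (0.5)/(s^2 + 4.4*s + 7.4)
DC gain = L(0) = num(0)/den(0) = 0.5/7.4 = 0.06757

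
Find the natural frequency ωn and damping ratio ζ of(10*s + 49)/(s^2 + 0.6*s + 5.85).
Underdamped: complex pole -0.3 + 2.4j. ωn = |pole| = 2.419, ζ = -Re(pole)/ωn = 0.124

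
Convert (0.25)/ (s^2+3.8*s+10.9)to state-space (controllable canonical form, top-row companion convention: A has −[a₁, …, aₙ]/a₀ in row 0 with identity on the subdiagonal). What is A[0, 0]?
Reachable canonical form for den = s^2 + 3.8*s + 10.9: top row of A = -[a₁,a₂,...,aₙ]/a₀, ones on the subdiagonal, zeros elsewhere.
A = [[-3.8, -10.9], [1, 0]].
A[0,0] = -3.8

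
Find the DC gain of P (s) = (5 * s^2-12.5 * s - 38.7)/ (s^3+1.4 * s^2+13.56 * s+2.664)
DC gain = P(0) = num(0)/den(0) = -38.7/2.664 = -14.53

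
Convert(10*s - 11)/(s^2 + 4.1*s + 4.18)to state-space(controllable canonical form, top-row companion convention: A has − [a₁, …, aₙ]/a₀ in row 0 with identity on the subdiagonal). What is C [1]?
Reachable canonical form: C = numerator coefficients (right-aligned, zero-padded to length n).
num = 10*s - 11, C = [[10, -11]].
C[1] = -11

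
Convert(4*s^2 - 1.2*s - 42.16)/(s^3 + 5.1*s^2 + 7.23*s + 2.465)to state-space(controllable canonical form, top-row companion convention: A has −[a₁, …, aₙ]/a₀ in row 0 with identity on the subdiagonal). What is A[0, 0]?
Reachable canonical form for den = s^3 + 5.1*s^2 + 7.23*s + 2.465: top row of A = -[a₁,a₂,...,aₙ]/a₀, ones on the subdiagonal, zeros elsewhere.
A = [[-5.1, -7.23, -2.465], [1, 0, 0], [0, 1, 0]].
A[0,0] = -5.1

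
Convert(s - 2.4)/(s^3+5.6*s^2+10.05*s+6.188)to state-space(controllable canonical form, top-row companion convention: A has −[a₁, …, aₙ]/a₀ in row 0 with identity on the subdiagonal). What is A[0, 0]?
Reachable canonical form for den = s^3 + 5.6*s^2 + 10.05*s + 6.188: top row of A = -[a₁,a₂,...,aₙ]/a₀, ones on the subdiagonal, zeros elsewhere.
A = [[-5.6, -10.05, -6.188], [1, 0, 0], [0, 1, 0]].
A[0,0] = -5.6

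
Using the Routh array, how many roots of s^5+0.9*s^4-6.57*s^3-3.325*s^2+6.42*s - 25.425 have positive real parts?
Routh array:
s^5: [1, -6.57, 6.42]; s^4: [0.9, -3.325, -25.425]; s^3: [-2.87556, 34.67]; s^2: [7.52612, -25.425]; s^1: [24.9557]; s^0: [-25.425]
First column: [1, 0.9, -2.87556, 7.52612, 24.9557, -25.425]. Sign changes = RHP roots = 3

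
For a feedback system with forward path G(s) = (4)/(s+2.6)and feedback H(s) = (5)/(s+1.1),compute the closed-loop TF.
Closed-loop T = G/(1+GH).
Numerator: G_num * H_den = 4*s + 4.4.
Denominator: G_den * H_den + G_num * H_num = (s^2 + 3.7*s + 2.86) + (20) = s^2 + 3.7*s + 22.86.
T(s) = (4*s + 4.4)/(s^2 + 3.7*s + 22.86)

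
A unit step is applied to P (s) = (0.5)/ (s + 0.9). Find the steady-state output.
FVT: lim_{t→∞} y(t) = lim_{s→0} s*Y(s) where Y(s) = P(s)/s.
= lim_{s→0} P(s) = P(0) = num(0)/den(0) = 0.5/0.9 = 0.5556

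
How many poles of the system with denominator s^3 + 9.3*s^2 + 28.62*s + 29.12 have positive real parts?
s^3 + 9.3*s^2 + 28.62*s + 29.12 = (s + 3.2)(s + 3.5)(s + 2.6). Poles: -2.6, -3.2, -3.5. RHP poles (Re>0): 0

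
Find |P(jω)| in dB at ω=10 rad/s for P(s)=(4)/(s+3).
Substitute s = j*10: P(j10) = 0.110092 - 0.366972j.
|P(j10)| = sqrt(Re² + Im²) = 0.3831.
20*log₁₀(0.3831) = -8.33 dB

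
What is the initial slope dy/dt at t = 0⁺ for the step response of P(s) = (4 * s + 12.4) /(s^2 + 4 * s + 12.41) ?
IVT: y'(0⁺) = lim_{s→∞} s²·Y(s) = lim_{s→∞} s·P(s).
deg(num) = 1, deg(den) = 2, relative degree = 1, so s·P(s) → (leading num)/(leading den) = 4/1 = 4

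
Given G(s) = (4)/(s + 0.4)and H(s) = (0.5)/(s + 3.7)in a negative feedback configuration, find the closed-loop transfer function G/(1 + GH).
Closed-loop T = G/(1+GH).
Numerator: G_num * H_den = 4*s + 14.8.
Denominator: G_den * H_den + G_num * H_num = (s^2 + 4.1*s + 1.48) + (2) = s^2 + 4.1*s + 3.48.
T(s) = (4*s + 14.8)/(s^2 + 4.1*s + 3.48)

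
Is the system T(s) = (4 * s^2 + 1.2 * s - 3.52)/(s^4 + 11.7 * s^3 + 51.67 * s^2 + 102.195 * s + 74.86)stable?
Denominator: s^4 + 11.7*s^3 + 51.67*s^2 + 102.195*s + 74.86 = (s + 1.9)(s + 4)(s^2 + 5.8*s + 9.85). Poles: -1.9, -2.9 + 1.2j, -2.9 - 1.2j, -4. All Re(p)<0: Yes (stable)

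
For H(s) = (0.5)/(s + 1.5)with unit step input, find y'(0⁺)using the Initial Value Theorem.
IVT: y'(0⁺) = lim_{s→∞} s²·Y(s) = lim_{s→∞} s·H(s).
deg(num) = 0, deg(den) = 1, relative degree = 1, so s·H(s) → (leading num)/(leading den) = 0.5/1 = 0.5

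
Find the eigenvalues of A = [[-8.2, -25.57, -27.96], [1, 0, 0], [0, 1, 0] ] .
Eigenvalues solve det(λI - A) = 0.
Characteristic polynomial: λ^3 + 8.2*λ^2 + 25.57*λ + 27.96 = 0.
Factor: (λ + 2.4)(λ^2 + 5.8*λ + 11.65) = 0.
Roots: -2.4, -2.9 + 1.8j, -2.9 - 1.8j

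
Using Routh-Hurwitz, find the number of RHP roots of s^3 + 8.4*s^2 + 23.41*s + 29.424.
Routh array:
s^3: [1, 23.41]; s^2: [8.4, 29.424]; s^1: [19.9071]; s^0: [29.424]
First column: [1, 8.4, 19.9071, 29.424]. Sign changes = RHP roots = 0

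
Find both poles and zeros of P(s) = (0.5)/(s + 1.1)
Set denominator = 0: s + 1.1 = 0 → Poles: -1.1
Numerator is a nonzero constant (0.5) → Zeros: none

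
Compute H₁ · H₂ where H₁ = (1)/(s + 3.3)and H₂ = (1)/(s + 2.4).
Series: H = H₁ · H₂ = (n₁·n₂)/(d₁·d₂).
Num: n₁·n₂ = 1. Den: d₁·d₂ = s^2 + 5.7*s + 7.92.
H(s) = (1)/(s^2 + 5.7*s + 7.92)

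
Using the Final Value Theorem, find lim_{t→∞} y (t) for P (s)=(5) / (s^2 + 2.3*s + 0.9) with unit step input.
FVT: lim_{t→∞} y(t) = lim_{s→0} s*Y(s) where Y(s) = P(s)/s.
= lim_{s→0} P(s) = P(0) = num(0)/den(0) = 5/0.9 = 5.556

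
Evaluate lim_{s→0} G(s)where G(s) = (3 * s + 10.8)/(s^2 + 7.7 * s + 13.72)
DC gain = G(0) = num(0)/den(0) = 10.8/13.72 = 0.7872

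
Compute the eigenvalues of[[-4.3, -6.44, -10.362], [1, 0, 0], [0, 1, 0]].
Eigenvalues solve det(λI - A) = 0.
Characteristic polynomial: λ^3 + 4.3*λ^2 + 6.44*λ + 10.362 = 0.
Factor: (λ + 3.3)(λ^2 + λ + 3.14) = 0.
Roots: -0.5 + 1.7j, -0.5 - 1.7j, -3.3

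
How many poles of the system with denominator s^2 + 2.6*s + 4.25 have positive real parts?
Poles: -1.3 + 1.6j, -1.3 - 1.6j. RHP poles (Re>0): 0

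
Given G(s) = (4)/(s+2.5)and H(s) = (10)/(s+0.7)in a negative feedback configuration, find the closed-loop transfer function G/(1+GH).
Closed-loop T = G/(1+GH).
Numerator: G_num * H_den = 4*s + 2.8.
Denominator: G_den * H_den + G_num * H_num = (s^2 + 3.2*s + 1.75) + (40) = s^2 + 3.2*s + 41.75.
T(s) = (4*s + 2.8)/(s^2 + 3.2*s + 41.75)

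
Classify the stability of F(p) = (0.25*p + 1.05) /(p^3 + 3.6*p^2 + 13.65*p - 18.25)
Denominator: p^3 + 3.6*p^2 + 13.65*p - 18.25 = (p - 1)(p^2 + 4.6*p + 18.25). Poles: -2.3 + 3.6j, -2.3 - 3.6j, 1. Unstable (1 pole(s) in RHP)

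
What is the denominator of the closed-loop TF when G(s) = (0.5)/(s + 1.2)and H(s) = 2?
Characteristic poly = G_den * H_den + G_num * H_num = (s + 1.2) + (1) = s + 2.2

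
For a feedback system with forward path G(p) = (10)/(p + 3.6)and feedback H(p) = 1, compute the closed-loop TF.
Closed-loop T = G/(1+GH).
Numerator: G_num * H_den = 10.
Denominator: G_den * H_den + G_num * H_num = (p + 3.6) + (10) = p + 13.6.
T(p) = (10)/(p + 13.6)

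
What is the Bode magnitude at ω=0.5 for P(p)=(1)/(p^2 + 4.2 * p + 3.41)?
Substitute p = j*0.5: P(j0.5) = 0.219512 - 0.145878j.
|P(j0.5)| = sqrt(Re² + Im²) = 0.2636.
20*log₁₀(0.2636) = -11.58 dB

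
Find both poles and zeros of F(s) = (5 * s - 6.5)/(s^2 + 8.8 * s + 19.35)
Set denominator = 0: s^2 + 8.8*s + 19.35 = (s + 4.3)(s + 4.5) = 0 → Poles: -4.3, -4.5
Set numerator = 0: 5*s - 6.5 = 0 → Zeros: 1.3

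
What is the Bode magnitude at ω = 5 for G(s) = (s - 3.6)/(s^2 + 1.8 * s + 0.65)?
Substitute s = j*5: G(j5) = 0.196848 - 0.132582j.
|G(j5)| = sqrt(Re² + Im²) = 0.2373.
20*log₁₀(0.2373) = -12.49 dB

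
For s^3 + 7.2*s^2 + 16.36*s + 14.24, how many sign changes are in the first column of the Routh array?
Routh array:
s^3: [1, 16.36]; s^2: [7.2, 14.24]; s^1: [14.3822]; s^0: [14.24]
First column: [1, 7.2, 14.3822, 14.24]. Sign changes = 0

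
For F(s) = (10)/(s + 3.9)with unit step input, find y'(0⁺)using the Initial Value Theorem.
IVT: y'(0⁺) = lim_{s→∞} s²·Y(s) = lim_{s→∞} s·F(s).
deg(num) = 0, deg(den) = 1, relative degree = 1, so s·F(s) → (leading num)/(leading den) = 10/1 = 10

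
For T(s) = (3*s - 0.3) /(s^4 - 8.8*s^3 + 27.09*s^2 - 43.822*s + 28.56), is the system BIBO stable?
Denominator: s^4 - 8.8*s^3 + 27.09*s^2 - 43.822*s + 28.56 = (s - 1.4)(s - 4.8)(s^2 - 2.6*s + 4.25). Poles: 1.3 + 1.6j, 1.3 - 1.6j, 1.4, 4.8. All Re(p)<0: No (unstable)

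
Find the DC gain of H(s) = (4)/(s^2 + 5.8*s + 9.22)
DC gain = H(0) = num(0)/den(0) = 4/9.22 = 0.4338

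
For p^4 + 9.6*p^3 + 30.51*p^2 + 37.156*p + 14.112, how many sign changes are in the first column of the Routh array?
Routh array:
p^4: [1, 30.51, 14.112]; p^3: [9.6, 37.156]; p^2: [26.6396, 14.112]; p^1: [32.0705]; p^0: [14.112]
First column: [1, 9.6, 26.6396, 32.0705, 14.112]. Sign changes = 0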